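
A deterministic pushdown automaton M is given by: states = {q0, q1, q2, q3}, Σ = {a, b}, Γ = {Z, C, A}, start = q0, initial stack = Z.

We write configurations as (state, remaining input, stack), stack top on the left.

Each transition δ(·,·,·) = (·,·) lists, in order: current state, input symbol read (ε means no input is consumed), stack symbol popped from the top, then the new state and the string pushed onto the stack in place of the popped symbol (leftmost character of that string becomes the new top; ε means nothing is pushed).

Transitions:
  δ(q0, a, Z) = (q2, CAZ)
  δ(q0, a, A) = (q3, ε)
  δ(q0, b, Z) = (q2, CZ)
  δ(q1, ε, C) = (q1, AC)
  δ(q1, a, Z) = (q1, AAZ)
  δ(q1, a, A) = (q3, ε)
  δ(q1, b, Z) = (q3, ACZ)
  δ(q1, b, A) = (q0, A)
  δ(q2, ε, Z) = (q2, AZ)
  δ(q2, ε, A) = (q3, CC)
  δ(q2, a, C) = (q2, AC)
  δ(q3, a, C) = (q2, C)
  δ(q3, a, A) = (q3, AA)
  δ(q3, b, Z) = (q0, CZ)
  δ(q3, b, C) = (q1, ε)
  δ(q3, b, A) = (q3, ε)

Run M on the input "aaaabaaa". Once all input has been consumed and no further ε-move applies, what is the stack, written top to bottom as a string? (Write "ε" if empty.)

(q0, aaaabaaa, Z)
  read a, top Z: go to q2, push CAZ → (q2, aaabaaa, CAZ)
  read a, top C: go to q2, push AC → (q2, aabaaa, ACAZ)
  ε-move, top A: go to q3, push CC → (q3, aabaaa, CCCAZ)
  read a, top C: go to q2, push C → (q2, abaaa, CCCAZ)
  read a, top C: go to q2, push AC → (q2, baaa, ACCCAZ)
  ε-move, top A: go to q3, push CC → (q3, baaa, CCCCCAZ)
  read b, top C: go to q1, push ε → (q1, aaa, CCCCAZ)
  ε-move, top C: go to q1, push AC → (q1, aaa, ACCCCAZ)
  read a, top A: go to q3, push ε → (q3, aa, CCCCAZ)
  read a, top C: go to q2, push C → (q2, a, CCCCAZ)
  read a, top C: go to q2, push AC → (q2, ε, ACCCCAZ)
  ε-move, top A: go to q3, push CC → (q3, ε, CCCCCCAZ)
All input consumed in state q3 with stack CCCCCCAZ.

CCCCCCAZ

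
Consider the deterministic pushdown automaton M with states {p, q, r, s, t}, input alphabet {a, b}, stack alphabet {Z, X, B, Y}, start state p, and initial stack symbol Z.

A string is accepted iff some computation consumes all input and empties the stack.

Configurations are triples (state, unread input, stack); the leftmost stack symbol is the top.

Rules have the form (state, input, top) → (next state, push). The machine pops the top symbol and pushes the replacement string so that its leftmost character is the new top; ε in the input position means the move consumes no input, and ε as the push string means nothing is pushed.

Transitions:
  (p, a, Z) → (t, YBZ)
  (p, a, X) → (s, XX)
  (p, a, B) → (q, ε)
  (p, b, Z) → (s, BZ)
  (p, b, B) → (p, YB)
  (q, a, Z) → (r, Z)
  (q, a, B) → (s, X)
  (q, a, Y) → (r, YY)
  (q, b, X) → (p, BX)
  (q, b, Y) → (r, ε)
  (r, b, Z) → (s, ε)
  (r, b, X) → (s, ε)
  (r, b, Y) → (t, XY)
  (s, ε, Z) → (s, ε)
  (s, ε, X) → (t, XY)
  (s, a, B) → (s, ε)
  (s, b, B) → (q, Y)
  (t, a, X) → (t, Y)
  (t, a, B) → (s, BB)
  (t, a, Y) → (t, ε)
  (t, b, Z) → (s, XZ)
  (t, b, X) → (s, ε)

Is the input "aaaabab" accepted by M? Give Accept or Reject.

(p, aaaabab, Z) ⊢ (t, aaabab, YBZ) ⊢ (t, aabab, BZ) ⊢ (s, abab, BBZ) ⊢ (s, bab, BZ) ⊢ (q, ab, YZ) ⊢ (r, b, YYZ) ⊢ (t, ε, XYYZ)
All input consumed; stack is XYYZ, not empty, and no further ε-move applies.

Reject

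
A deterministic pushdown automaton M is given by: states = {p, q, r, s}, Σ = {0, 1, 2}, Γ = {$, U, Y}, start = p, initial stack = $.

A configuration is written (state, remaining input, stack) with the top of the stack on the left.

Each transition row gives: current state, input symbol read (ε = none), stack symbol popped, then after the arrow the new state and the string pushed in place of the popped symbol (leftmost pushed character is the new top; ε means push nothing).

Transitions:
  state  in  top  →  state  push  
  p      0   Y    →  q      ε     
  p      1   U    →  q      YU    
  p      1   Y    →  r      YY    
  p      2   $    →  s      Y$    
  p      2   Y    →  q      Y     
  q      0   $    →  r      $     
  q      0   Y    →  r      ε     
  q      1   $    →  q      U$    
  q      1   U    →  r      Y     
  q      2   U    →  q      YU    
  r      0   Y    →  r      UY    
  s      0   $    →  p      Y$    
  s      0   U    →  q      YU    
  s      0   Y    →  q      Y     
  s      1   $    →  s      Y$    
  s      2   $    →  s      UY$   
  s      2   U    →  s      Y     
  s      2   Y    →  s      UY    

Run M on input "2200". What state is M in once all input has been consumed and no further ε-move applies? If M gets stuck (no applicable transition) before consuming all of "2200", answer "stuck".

(p, 2200, $)
  read 2, top $: go to s, push Y$ → (s, 200, Y$)
  read 2, top Y: go to s, push UY → (s, 00, UY$)
  read 0, top U: go to q, push YU → (q, 0, YUY$)
  read 0, top Y: go to r, push ε → (r, ε, UY$)
All input consumed; M is in state r.

r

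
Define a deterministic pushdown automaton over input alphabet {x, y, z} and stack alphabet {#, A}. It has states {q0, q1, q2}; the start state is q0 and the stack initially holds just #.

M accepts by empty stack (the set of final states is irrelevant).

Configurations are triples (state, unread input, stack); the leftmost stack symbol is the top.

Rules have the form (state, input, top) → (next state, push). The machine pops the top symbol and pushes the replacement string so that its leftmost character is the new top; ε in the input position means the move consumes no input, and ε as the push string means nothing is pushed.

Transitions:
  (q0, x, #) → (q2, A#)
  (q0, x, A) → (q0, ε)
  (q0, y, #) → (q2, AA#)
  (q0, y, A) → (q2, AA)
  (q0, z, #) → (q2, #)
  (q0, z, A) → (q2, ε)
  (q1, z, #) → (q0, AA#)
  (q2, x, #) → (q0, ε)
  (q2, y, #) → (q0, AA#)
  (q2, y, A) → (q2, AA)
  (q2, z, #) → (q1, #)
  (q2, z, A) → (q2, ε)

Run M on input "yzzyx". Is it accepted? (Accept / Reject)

(q0, yzzyx, #)
  read y, top #: go to q2, push AA# → (q2, zzyx, AA#)
  read z, top A: go to q2, push ε → (q2, zyx, A#)
  read z, top A: go to q2, push ε → (q2, yx, #)
  read y, top #: go to q0, push AA# → (q0, x, AA#)
  read x, top A: go to q0, push ε → (q0, ε, A#)
All input consumed; stack is A#, not empty, and no further ε-move applies.

Reject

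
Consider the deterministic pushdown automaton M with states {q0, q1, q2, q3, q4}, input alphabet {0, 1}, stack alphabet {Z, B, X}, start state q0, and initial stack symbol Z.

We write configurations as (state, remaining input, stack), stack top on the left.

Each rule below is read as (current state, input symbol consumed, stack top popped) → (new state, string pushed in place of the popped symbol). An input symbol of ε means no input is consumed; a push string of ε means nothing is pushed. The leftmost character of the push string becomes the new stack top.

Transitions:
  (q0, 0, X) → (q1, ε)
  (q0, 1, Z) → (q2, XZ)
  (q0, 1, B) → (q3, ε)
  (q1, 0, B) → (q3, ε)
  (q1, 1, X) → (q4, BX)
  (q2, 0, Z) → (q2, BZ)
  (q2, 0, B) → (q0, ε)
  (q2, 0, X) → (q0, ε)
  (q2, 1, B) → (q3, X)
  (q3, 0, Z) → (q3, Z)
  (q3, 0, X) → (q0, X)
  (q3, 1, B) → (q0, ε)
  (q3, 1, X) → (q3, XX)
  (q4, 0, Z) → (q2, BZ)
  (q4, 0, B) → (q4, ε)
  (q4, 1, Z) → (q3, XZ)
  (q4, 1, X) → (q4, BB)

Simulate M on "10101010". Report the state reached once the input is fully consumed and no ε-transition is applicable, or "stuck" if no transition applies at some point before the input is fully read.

(q0, 10101010, Z) ⊢ (q2, 0101010, XZ) ⊢ (q0, 101010, Z) ⊢ (q2, 01010, XZ) ⊢ (q0, 1010, Z) ⊢ (q2, 010, XZ) ⊢ (q0, 10, Z) ⊢ (q2, 0, XZ) ⊢ (q0, ε, Z)
All input consumed; M is in state q0.

q0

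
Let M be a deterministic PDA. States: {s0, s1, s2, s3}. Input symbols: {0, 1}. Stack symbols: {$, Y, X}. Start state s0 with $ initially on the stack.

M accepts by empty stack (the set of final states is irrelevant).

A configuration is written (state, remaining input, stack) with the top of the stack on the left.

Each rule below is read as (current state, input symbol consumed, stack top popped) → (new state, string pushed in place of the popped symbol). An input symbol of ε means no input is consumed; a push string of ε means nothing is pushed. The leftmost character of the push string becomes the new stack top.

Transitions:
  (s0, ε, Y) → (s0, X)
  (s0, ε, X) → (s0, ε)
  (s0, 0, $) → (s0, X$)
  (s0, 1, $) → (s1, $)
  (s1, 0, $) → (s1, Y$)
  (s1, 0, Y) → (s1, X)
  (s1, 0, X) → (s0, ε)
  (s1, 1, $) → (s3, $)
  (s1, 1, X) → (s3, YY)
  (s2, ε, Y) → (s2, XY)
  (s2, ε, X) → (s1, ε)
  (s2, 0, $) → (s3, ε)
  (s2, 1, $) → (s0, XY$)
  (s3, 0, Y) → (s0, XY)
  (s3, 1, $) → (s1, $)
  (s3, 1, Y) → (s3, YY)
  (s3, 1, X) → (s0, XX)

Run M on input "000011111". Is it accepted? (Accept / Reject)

(s0, 000011111, $) ⊢ (s0, 00011111, X$) ⊢ (s0, 00011111, $) ⊢ (s0, 0011111, X$) ⊢ (s0, 0011111, $) ⊢ (s0, 011111, X$) ⊢ (s0, 011111, $) ⊢ (s0, 11111, X$) ⊢ (s0, 11111, $) ⊢ (s1, 1111, $) ⊢ (s3, 111, $) ⊢ (s1, 11, $) ⊢ (s3, 1, $) ⊢ (s1, ε, $)
All input consumed; stack is $, not empty, and no further ε-move applies.

Reject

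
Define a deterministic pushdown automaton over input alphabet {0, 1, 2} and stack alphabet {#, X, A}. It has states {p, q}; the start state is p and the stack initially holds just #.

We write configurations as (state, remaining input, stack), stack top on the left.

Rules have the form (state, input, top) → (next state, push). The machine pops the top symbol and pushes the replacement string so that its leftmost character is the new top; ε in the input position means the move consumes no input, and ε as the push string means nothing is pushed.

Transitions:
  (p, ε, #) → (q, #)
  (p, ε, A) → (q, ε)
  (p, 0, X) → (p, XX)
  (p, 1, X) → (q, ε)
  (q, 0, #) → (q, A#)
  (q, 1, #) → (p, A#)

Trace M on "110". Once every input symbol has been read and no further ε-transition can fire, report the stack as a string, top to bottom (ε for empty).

(p, 110, #) ⊢ (q, 110, #) ⊢ (p, 10, A#) ⊢ (q, 10, #) ⊢ (p, 0, A#) ⊢ (q, 0, #) ⊢ (q, ε, A#)
All input consumed in state q with stack A#.

A#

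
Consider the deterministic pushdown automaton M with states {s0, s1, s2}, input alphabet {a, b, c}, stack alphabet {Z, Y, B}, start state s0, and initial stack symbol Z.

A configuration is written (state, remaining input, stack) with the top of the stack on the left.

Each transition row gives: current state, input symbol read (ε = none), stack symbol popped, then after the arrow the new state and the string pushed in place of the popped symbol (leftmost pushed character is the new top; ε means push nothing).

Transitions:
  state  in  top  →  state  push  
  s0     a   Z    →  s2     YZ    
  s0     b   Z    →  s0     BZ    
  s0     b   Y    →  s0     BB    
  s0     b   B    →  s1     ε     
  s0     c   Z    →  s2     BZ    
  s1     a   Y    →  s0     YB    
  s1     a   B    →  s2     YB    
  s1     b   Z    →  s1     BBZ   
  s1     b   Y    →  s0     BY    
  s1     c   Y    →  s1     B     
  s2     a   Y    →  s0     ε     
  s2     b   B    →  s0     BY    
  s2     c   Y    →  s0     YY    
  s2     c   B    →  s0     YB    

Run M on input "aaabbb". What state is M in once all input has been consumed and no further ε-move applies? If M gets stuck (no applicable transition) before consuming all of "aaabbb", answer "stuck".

stuck

(s0, aaabbb, Z) ⊢ (s2, aabbb, YZ) ⊢ (s0, abbb, Z) ⊢ (s2, bbb, YZ)
No transition for (s2, b, top Y); M blocks with input bbb remaining.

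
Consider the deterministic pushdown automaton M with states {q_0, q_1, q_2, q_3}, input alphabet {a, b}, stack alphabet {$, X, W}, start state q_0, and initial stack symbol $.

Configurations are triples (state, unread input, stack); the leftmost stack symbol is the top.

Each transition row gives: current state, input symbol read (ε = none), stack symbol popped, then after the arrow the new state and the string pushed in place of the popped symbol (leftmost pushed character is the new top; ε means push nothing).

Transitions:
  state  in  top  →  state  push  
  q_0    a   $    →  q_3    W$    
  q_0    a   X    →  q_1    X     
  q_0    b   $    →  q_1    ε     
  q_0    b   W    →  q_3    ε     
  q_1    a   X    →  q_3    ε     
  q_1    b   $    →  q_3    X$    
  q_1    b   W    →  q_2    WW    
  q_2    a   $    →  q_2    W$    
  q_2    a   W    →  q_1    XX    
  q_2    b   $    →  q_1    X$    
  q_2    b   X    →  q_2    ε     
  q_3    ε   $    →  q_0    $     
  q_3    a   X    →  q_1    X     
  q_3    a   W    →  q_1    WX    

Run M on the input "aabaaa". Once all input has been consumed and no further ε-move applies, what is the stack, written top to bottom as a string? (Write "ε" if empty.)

(q_0, aabaaa, $)
  read a, top $: go to q_3, push W$ → (q_3, abaaa, W$)
  read a, top W: go to q_1, push WX → (q_1, baaa, WX$)
  read b, top W: go to q_2, push WW → (q_2, aaa, WWX$)
  read a, top W: go to q_1, push XX → (q_1, aa, XXWX$)
  read a, top X: go to q_3, push ε → (q_3, a, XWX$)
  read a, top X: go to q_1, push X → (q_1, ε, XWX$)
All input consumed in state q_1 with stack XWX$.

XWX$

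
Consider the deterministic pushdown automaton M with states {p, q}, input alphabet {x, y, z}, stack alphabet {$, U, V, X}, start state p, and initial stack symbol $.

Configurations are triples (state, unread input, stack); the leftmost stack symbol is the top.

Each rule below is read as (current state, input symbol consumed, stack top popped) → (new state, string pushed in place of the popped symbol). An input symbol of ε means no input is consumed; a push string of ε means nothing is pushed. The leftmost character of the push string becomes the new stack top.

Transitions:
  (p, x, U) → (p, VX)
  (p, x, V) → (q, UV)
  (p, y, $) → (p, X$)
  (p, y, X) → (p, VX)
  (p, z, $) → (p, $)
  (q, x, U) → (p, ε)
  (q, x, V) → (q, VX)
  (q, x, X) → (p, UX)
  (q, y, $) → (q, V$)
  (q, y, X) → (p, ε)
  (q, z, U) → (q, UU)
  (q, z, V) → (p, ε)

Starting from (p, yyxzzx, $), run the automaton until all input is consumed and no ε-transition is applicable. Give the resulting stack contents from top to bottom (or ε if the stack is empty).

(p, yyxzzx, $)
  read y, top $: go to p, push X$ → (p, yxzzx, X$)
  read y, top X: go to p, push VX → (p, xzzx, VX$)
  read x, top V: go to q, push UV → (q, zzx, UVX$)
  read z, top U: go to q, push UU → (q, zx, UUVX$)
  read z, top U: go to q, push UU → (q, x, UUUVX$)
  read x, top U: go to p, push ε → (p, ε, UUVX$)
All input consumed in state p with stack UUVX$.

UUVX$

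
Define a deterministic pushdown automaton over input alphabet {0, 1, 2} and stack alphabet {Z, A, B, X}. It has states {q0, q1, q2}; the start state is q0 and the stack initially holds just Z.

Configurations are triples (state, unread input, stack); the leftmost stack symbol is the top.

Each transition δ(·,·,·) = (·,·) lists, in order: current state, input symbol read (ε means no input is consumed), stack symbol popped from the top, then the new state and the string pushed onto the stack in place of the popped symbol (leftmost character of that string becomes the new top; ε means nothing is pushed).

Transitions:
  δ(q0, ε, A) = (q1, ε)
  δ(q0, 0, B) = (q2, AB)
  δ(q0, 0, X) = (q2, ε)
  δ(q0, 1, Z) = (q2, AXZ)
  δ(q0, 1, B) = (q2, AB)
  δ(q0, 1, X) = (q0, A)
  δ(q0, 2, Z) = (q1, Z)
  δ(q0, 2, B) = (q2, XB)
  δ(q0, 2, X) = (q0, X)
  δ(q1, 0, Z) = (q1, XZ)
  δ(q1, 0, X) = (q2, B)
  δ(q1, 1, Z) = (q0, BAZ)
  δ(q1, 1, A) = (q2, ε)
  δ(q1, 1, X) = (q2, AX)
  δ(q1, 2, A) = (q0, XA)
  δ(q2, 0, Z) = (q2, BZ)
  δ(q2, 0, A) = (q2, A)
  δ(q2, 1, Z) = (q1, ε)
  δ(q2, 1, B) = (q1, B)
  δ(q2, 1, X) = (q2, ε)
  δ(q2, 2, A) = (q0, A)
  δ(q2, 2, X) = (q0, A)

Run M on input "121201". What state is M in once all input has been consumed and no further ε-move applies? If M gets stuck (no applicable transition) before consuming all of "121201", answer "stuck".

(q0, 121201, Z)
  read 1, top Z: go to q2, push AXZ → (q2, 21201, AXZ)
  read 2, top A: go to q0, push A → (q0, 1201, AXZ)
  ε-move, top A: go to q1, push ε → (q1, 1201, XZ)
  read 1, top X: go to q2, push AX → (q2, 201, AXZ)
  read 2, top A: go to q0, push A → (q0, 01, AXZ)
  ε-move, top A: go to q1, push ε → (q1, 01, XZ)
  read 0, top X: go to q2, push B → (q2, 1, BZ)
  read 1, top B: go to q1, push B → (q1, ε, BZ)
All input consumed; M is in state q1.

q1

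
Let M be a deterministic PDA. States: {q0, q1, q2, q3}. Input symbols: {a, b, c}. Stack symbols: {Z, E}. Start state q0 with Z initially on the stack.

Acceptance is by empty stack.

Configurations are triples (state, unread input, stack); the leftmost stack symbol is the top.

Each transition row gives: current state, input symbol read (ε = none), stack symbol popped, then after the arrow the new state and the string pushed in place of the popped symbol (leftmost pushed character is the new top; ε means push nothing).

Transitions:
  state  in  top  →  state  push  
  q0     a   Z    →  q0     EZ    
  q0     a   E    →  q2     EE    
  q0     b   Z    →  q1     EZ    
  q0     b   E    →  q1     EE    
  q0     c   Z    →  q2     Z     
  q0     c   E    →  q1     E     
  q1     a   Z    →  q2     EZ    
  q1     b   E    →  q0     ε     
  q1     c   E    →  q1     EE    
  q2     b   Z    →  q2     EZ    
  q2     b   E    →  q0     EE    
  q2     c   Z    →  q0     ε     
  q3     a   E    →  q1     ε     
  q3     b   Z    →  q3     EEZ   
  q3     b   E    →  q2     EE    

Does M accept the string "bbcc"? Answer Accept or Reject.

Accept

(q0, bbcc, Z)
  read b, top Z: go to q1, push EZ → (q1, bcc, EZ)
  read b, top E: go to q0, push ε → (q0, cc, Z)
  read c, top Z: go to q2, push Z → (q2, c, Z)
  read c, top Z: go to q0, push ε → (q0, ε, ε)
All input consumed and the stack is empty.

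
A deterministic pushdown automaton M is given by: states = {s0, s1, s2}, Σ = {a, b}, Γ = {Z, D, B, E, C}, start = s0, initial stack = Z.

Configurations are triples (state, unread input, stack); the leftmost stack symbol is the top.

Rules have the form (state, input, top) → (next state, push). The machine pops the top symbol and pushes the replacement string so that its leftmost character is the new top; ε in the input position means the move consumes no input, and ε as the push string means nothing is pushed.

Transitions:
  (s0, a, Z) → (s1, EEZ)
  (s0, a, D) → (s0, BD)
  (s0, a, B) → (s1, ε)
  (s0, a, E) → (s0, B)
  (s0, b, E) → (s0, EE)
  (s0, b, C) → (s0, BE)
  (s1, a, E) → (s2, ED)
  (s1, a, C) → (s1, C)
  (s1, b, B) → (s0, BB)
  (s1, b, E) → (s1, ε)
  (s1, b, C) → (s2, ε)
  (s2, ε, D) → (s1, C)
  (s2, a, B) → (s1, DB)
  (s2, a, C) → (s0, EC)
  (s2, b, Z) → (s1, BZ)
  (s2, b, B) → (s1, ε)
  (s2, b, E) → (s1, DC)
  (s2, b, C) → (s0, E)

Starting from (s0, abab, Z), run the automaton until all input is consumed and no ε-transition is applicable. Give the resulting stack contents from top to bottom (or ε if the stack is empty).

(s0, abab, Z)
  read a, top Z: go to s1, push EEZ → (s1, bab, EEZ)
  read b, top E: go to s1, push ε → (s1, ab, EZ)
  read a, top E: go to s2, push ED → (s2, b, EDZ)
  read b, top E: go to s1, push DC → (s1, ε, DCDZ)
All input consumed in state s1 with stack DCDZ.

DCDZ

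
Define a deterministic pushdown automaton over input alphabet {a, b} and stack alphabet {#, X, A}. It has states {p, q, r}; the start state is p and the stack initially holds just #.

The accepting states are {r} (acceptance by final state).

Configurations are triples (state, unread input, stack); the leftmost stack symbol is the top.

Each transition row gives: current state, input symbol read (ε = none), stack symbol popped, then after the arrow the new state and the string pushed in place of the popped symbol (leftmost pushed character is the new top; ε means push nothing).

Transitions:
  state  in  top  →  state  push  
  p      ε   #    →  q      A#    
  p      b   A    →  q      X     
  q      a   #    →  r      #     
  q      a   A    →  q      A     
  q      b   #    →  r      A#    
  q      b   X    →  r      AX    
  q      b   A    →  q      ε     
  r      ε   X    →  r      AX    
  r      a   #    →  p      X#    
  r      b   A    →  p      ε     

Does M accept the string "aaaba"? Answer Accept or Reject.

(p, aaaba, #) ⊢ (q, aaaba, A#) ⊢ (q, aaba, A#) ⊢ (q, aba, A#) ⊢ (q, ba, A#) ⊢ (q, a, #) ⊢ (r, ε, #)
All input consumed; state r ∈ F.

Accept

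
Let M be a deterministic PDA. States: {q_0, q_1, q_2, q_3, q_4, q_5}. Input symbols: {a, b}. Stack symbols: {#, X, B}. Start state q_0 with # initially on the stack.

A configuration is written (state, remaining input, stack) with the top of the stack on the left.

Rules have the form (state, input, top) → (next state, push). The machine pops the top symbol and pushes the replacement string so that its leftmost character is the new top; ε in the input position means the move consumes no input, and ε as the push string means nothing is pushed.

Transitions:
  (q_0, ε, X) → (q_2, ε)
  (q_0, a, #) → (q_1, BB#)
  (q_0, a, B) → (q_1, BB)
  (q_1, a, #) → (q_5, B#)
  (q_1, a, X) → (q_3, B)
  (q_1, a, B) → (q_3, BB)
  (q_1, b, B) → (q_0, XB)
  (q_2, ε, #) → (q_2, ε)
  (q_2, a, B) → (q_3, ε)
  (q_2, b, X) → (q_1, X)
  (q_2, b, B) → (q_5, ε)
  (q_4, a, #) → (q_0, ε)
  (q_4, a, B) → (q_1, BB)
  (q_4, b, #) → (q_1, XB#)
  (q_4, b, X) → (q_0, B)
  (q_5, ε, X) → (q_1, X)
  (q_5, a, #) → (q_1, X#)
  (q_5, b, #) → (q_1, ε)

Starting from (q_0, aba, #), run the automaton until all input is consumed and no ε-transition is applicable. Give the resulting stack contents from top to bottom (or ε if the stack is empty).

B#

(q_0, aba, #)
  read a, top #: go to q_1, push BB# → (q_1, ba, BB#)
  read b, top B: go to q_0, push XB → (q_0, a, XBB#)
  ε-move, top X: go to q_2, push ε → (q_2, a, BB#)
  read a, top B: go to q_3, push ε → (q_3, ε, B#)
All input consumed in state q_3 with stack B#.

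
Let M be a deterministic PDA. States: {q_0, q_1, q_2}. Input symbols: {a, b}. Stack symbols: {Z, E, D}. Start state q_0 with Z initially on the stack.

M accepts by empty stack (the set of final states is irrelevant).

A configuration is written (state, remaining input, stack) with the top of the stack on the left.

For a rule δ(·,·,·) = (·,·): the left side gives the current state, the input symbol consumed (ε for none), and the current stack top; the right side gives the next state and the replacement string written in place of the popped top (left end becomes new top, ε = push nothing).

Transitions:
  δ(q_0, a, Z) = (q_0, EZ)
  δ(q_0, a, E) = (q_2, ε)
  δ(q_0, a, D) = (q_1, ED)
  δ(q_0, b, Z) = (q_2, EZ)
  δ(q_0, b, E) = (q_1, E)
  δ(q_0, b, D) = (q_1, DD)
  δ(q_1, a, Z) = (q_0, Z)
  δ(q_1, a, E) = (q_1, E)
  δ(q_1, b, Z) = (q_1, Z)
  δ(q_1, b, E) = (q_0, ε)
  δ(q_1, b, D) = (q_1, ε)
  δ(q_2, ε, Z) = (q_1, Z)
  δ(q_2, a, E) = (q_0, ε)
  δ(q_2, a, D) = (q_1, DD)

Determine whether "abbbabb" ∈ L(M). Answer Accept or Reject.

(q_0, abbbabb, Z) ⊢ (q_0, bbbabb, EZ) ⊢ (q_1, bbabb, EZ) ⊢ (q_0, babb, Z) ⊢ (q_2, abb, EZ) ⊢ (q_0, bb, Z) ⊢ (q_2, b, EZ)
No transition applies at (q_2, b, EZ); input not fully consumed.

Reject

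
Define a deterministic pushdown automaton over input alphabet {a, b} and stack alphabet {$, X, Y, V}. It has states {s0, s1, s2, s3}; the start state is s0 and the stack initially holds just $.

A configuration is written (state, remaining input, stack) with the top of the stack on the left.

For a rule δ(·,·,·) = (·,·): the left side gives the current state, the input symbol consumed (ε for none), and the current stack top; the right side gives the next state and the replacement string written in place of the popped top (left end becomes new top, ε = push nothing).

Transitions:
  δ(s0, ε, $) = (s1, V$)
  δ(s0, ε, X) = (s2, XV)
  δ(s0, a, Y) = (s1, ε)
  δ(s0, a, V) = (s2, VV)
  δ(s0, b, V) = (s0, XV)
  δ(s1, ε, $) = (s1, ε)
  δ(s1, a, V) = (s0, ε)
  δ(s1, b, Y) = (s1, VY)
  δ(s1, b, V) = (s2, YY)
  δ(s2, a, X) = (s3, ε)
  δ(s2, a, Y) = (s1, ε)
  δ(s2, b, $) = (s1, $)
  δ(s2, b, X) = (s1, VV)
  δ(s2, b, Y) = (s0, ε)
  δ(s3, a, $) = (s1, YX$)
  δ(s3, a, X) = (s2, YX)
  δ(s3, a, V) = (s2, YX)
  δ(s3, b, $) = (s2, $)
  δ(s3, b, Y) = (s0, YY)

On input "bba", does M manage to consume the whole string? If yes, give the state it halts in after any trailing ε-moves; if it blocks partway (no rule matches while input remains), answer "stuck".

s1

(s0, bba, $) ⊢ (s1, bba, V$) ⊢ (s2, ba, YY$) ⊢ (s0, a, Y$) ⊢ (s1, ε, $) ⊢ (s1, ε, ε)
All input consumed; M is in state s1.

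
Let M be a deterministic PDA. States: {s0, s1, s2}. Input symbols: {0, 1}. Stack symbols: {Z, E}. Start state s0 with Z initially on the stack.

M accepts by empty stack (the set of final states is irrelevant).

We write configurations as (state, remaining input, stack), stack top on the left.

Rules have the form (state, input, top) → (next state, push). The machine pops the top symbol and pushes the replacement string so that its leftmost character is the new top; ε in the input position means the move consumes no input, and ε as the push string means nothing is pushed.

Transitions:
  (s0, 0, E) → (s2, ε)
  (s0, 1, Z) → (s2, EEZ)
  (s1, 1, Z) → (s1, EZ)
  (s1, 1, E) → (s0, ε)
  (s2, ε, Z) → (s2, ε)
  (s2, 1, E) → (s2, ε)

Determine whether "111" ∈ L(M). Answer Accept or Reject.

Accept

(s0, 111, Z) ⊢ (s2, 11, EEZ) ⊢ (s2, 1, EZ) ⊢ (s2, ε, Z) ⊢ (s2, ε, ε)
All input consumed and the stack is empty.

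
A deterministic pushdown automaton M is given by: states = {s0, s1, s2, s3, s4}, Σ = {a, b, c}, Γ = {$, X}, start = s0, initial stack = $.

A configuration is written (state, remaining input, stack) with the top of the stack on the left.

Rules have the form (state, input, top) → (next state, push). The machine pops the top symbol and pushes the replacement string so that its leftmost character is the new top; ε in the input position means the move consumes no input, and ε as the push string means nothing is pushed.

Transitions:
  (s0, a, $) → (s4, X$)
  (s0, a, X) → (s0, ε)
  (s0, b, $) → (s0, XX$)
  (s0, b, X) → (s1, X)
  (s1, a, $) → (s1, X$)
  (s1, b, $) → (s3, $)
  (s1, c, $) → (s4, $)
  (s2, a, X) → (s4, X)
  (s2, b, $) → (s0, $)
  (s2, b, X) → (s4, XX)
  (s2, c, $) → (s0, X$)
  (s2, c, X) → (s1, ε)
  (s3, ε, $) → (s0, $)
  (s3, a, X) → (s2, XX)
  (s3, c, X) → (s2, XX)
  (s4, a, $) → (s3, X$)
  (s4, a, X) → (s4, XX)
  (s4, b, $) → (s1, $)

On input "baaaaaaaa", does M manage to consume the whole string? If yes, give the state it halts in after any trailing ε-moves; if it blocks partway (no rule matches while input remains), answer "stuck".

(s0, baaaaaaaa, $)
  read b, top $: go to s0, push XX$ → (s0, aaaaaaaa, XX$)
  read a, top X: go to s0, push ε → (s0, aaaaaaa, X$)
  read a, top X: go to s0, push ε → (s0, aaaaaa, $)
  read a, top $: go to s4, push X$ → (s4, aaaaa, X$)
  read a, top X: go to s4, push XX → (s4, aaaa, XX$)
  read a, top X: go to s4, push XX → (s4, aaa, XXX$)
  read a, top X: go to s4, push XX → (s4, aa, XXXX$)
  read a, top X: go to s4, push XX → (s4, a, XXXXX$)
  read a, top X: go to s4, push XX → (s4, ε, XXXXXX$)
All input consumed; M is in state s4.

s4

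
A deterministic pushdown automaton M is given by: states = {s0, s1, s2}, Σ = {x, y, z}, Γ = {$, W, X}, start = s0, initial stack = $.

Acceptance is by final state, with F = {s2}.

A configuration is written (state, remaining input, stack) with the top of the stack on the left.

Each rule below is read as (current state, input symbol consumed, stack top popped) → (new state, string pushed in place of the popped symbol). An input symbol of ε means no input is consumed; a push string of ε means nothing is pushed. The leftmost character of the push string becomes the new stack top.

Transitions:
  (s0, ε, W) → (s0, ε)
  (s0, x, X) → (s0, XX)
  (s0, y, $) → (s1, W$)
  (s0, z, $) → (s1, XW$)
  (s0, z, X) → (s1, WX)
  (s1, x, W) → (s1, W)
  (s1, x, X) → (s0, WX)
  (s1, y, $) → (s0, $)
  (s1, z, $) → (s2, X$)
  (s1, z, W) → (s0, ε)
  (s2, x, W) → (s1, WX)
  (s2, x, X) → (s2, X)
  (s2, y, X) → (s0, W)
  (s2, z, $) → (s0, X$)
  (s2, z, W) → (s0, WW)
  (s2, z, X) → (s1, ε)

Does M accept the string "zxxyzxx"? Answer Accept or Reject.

(s0, zxxyzxx, $)
  read z, top $: go to s1, push XW$ → (s1, xxyzxx, XW$)
  read x, top X: go to s0, push WX → (s0, xyzxx, WXW$)
  ε-move, top W: go to s0, push ε → (s0, xyzxx, XW$)
  read x, top X: go to s0, push XX → (s0, yzxx, XXW$)
No transition applies at (s0, yzxx, XXW$); input not fully consumed.

Reject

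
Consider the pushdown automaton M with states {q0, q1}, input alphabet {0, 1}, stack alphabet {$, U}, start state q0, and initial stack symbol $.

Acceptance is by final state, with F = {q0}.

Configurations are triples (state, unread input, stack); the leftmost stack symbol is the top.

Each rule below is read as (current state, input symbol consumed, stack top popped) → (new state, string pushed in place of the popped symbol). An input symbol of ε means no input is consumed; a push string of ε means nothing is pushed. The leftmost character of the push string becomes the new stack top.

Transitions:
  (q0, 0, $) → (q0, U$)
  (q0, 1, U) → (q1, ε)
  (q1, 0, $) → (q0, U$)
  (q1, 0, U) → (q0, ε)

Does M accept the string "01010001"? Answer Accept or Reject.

No computation consumes all input and reaches a final state.

Reject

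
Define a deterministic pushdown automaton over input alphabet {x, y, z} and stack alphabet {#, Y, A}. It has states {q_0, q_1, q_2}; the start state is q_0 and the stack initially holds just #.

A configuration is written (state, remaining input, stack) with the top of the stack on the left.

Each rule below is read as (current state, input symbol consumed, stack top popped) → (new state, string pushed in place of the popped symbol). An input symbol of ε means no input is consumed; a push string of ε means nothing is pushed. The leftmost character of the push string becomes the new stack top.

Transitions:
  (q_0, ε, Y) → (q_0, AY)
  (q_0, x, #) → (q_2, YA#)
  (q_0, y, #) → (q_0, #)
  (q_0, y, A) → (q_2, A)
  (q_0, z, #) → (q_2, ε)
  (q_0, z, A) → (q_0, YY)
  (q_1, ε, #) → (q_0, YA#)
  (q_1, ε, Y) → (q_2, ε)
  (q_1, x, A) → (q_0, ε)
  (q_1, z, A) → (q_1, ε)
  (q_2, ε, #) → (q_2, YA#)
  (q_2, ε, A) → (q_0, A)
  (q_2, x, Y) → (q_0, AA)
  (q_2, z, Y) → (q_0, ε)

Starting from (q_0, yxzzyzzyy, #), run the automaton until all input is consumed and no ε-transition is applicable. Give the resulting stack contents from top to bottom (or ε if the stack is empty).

(q_0, yxzzyzzyy, #)
  read y, top #: go to q_0, push # → (q_0, xzzyzzyy, #)
  read x, top #: go to q_2, push YA# → (q_2, zzyzzyy, YA#)
  read z, top Y: go to q_0, push ε → (q_0, zyzzyy, A#)
  read z, top A: go to q_0, push YY → (q_0, yzzyy, YY#)
  ε-move, top Y: go to q_0, push AY → (q_0, yzzyy, AYY#)
  read y, top A: go to q_2, push A → (q_2, zzyy, AYY#)
  ε-move, top A: go to q_0, push A → (q_0, zzyy, AYY#)
  read z, top A: go to q_0, push YY → (q_0, zyy, YYYY#)
  ε-move, top Y: go to q_0, push AY → (q_0, zyy, AYYYY#)
  read z, top A: go to q_0, push YY → (q_0, yy, YYYYYY#)
  ε-move, top Y: go to q_0, push AY → (q_0, yy, AYYYYYY#)
  read y, top A: go to q_2, push A → (q_2, y, AYYYYYY#)
  ε-move, top A: go to q_0, push A → (q_0, y, AYYYYYY#)
  read y, top A: go to q_2, push A → (q_2, ε, AYYYYYY#)
  ε-move, top A: go to q_0, push A → (q_0, ε, AYYYYYY#)
All input consumed in state q_0 with stack AYYYYYY#.

AYYYYYY#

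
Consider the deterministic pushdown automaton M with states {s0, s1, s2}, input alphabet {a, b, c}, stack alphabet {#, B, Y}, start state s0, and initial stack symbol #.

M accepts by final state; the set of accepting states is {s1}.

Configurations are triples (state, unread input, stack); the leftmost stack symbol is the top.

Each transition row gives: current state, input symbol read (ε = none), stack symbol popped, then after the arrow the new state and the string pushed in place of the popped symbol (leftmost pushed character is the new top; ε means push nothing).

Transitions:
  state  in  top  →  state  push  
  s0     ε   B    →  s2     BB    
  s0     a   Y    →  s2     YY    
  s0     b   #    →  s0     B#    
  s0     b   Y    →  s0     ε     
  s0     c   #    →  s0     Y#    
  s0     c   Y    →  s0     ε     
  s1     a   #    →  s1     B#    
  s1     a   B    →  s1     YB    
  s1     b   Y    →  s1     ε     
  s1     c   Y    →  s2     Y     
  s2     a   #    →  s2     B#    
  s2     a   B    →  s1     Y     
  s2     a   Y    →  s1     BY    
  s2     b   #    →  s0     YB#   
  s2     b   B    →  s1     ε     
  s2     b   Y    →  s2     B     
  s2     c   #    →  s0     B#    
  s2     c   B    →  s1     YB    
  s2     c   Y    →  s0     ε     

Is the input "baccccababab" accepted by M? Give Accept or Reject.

Reject

(s0, baccccababab, #) ⊢ (s0, accccababab, B#) ⊢ (s2, accccababab, BB#) ⊢ (s1, ccccababab, YB#) ⊢ (s2, cccababab, YB#) ⊢ (s0, ccababab, B#) ⊢ (s2, ccababab, BB#) ⊢ (s1, cababab, YBB#) ⊢ (s2, ababab, YBB#) ⊢ (s1, babab, BYBB#)
No transition applies at (s1, babab, BYBB#); input not fully consumed.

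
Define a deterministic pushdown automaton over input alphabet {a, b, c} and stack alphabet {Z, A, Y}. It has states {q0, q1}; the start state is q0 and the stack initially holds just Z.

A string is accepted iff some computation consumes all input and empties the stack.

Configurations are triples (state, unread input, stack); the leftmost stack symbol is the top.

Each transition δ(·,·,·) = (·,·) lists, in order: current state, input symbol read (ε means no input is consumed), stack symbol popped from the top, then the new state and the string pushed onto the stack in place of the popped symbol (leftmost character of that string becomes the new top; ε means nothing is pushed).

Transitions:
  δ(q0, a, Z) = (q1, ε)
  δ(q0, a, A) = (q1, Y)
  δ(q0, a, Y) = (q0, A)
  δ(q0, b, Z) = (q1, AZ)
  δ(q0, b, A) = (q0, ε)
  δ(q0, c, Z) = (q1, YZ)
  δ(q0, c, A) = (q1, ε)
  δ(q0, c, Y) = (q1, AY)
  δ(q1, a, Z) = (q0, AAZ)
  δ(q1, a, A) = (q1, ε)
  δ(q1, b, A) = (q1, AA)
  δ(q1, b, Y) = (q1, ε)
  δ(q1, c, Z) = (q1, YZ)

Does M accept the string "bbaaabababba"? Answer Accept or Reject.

(q0, bbaaabababba, Z)
  read b, top Z: go to q1, push AZ → (q1, baaabababba, AZ)
  read b, top A: go to q1, push AA → (q1, aaabababba, AAZ)
  read a, top A: go to q1, push ε → (q1, aabababba, AZ)
  read a, top A: go to q1, push ε → (q1, abababba, Z)
  read a, top Z: go to q0, push AAZ → (q0, bababba, AAZ)
  read b, top A: go to q0, push ε → (q0, ababba, AZ)
  read a, top A: go to q1, push Y → (q1, babba, YZ)
  read b, top Y: go to q1, push ε → (q1, abba, Z)
  read a, top Z: go to q0, push AAZ → (q0, bba, AAZ)
  read b, top A: go to q0, push ε → (q0, ba, AZ)
  read b, top A: go to q0, push ε → (q0, a, Z)
  read a, top Z: go to q1, push ε → (q1, ε, ε)
All input consumed and the stack is empty.

Accept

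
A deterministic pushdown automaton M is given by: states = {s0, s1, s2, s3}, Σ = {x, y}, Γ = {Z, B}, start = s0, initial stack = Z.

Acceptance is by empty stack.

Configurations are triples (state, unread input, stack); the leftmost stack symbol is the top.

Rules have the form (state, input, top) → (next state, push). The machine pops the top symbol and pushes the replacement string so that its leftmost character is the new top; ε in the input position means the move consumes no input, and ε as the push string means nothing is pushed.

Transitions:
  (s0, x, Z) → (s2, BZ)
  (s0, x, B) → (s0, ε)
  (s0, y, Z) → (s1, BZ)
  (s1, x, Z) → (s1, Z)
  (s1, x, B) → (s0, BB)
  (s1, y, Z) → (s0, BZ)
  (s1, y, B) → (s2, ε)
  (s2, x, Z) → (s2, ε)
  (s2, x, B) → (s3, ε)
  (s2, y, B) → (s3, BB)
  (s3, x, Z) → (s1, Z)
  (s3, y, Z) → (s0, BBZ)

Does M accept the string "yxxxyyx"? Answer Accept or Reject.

Accept

(s0, yxxxyyx, Z)
  read y, top Z: go to s1, push BZ → (s1, xxxyyx, BZ)
  read x, top B: go to s0, push BB → (s0, xxyyx, BBZ)
  read x, top B: go to s0, push ε → (s0, xyyx, BZ)
  read x, top B: go to s0, push ε → (s0, yyx, Z)
  read y, top Z: go to s1, push BZ → (s1, yx, BZ)
  read y, top B: go to s2, push ε → (s2, x, Z)
  read x, top Z: go to s2, push ε → (s2, ε, ε)
All input consumed and the stack is empty.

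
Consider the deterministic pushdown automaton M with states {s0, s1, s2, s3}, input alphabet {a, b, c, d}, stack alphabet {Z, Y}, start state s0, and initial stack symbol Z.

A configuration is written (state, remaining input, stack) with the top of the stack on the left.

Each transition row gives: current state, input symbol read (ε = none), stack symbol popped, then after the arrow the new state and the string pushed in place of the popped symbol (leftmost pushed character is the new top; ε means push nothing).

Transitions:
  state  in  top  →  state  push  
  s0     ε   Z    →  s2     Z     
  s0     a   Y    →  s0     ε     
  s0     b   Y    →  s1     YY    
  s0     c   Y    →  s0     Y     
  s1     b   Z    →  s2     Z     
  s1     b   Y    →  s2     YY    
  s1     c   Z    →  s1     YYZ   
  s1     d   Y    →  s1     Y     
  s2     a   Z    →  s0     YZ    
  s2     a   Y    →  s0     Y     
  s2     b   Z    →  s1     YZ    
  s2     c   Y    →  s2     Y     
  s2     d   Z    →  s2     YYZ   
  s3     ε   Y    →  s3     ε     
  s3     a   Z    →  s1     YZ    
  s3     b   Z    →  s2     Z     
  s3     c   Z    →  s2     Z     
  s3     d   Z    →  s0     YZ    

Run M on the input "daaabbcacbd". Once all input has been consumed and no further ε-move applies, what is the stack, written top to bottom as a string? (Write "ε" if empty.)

YYYZ

(s0, daaabbcacbd, Z)
  ε-move, top Z: go to s2, push Z → (s2, daaabbcacbd, Z)
  read d, top Z: go to s2, push YYZ → (s2, aaabbcacbd, YYZ)
  read a, top Y: go to s0, push Y → (s0, aabbcacbd, YYZ)
  read a, top Y: go to s0, push ε → (s0, abbcacbd, YZ)
  read a, top Y: go to s0, push ε → (s0, bbcacbd, Z)
  ε-move, top Z: go to s2, push Z → (s2, bbcacbd, Z)
  read b, top Z: go to s1, push YZ → (s1, bcacbd, YZ)
  read b, top Y: go to s2, push YY → (s2, cacbd, YYZ)
  read c, top Y: go to s2, push Y → (s2, acbd, YYZ)
  read a, top Y: go to s0, push Y → (s0, cbd, YYZ)
  read c, top Y: go to s0, push Y → (s0, bd, YYZ)
  read b, top Y: go to s1, push YY → (s1, d, YYYZ)
  read d, top Y: go to s1, push Y → (s1, ε, YYYZ)
All input consumed in state s1 with stack YYYZ.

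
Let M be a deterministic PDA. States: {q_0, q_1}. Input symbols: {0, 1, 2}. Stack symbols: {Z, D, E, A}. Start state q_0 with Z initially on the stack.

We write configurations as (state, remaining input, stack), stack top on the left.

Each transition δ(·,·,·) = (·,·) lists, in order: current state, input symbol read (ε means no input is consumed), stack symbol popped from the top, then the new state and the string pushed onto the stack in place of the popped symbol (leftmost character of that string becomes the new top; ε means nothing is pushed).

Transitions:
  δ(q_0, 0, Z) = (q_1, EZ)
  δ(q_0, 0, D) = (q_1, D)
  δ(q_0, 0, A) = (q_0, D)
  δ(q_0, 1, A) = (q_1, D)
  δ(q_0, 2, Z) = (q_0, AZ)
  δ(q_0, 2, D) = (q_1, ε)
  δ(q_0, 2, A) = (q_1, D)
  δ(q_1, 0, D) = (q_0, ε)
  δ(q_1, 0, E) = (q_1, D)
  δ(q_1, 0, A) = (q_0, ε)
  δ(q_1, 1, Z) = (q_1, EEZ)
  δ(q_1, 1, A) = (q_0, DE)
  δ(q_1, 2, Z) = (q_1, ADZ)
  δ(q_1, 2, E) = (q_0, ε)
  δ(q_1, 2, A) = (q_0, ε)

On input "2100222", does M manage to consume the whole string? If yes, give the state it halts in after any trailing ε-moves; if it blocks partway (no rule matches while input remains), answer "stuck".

q_1

(q_0, 2100222, Z)
  read 2, top Z: go to q_0, push AZ → (q_0, 100222, AZ)
  read 1, top A: go to q_1, push D → (q_1, 00222, DZ)
  read 0, top D: go to q_0, push ε → (q_0, 0222, Z)
  read 0, top Z: go to q_1, push EZ → (q_1, 222, EZ)
  read 2, top E: go to q_0, push ε → (q_0, 22, Z)
  read 2, top Z: go to q_0, push AZ → (q_0, 2, AZ)
  read 2, top A: go to q_1, push D → (q_1, ε, DZ)
All input consumed; M is in state q_1.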